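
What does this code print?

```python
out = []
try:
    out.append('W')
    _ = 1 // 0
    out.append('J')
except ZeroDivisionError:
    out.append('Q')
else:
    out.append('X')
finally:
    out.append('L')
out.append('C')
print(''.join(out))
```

Execution trace: 'W' (try body) → 'Q' (except ZeroDivisionError) → 'L' (finally) → 'C' (after the try/except). Output: WQLC

Answer: WQLC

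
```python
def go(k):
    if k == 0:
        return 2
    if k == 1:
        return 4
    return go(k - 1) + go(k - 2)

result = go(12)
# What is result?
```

Build up from base cases: go(0)=2, go(1)=4, go(2)=6, go(3)=10, go(4)=16, go(5)=26, go(6)=42, ..., go(12)=754

Answer: 754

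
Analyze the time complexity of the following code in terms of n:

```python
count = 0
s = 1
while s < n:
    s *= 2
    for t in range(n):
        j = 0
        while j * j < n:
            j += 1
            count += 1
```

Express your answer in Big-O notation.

Each loop level contributes: log n × n × √n. Multiplying the contributions gives O(n√n log n).

Answer: O(n√n log n)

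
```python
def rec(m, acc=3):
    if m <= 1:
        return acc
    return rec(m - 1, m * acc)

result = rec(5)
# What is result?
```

Accumulator trace (n, acc): (5, 3) -> (4, 15) -> (3, 60) -> (2, 180) -> (1, 360) -> return 360

Answer: 360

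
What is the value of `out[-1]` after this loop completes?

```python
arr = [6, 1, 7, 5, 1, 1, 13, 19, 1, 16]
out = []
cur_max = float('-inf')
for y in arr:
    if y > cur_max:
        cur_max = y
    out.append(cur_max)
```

Running max ends at 19
`out` takes the values: [] → [6] → [6, 6] → [6, 6, 7] → [6, 6, 7, 7] → [6, 6, 7, 7, 7] → [6, 6, 7, 7, 7, 7] → [6, 6, 7, 7, 7, 7, 13] → [6, 6, 7, 7, 7, 7, 13, 19] → [6, 6, 7, 7, 7, 7, 13, 19, 19] → [6, 6, 7, 7, 7, 7, 13, 19, 19, 19]
So `out[-1]` = 19

Answer: 19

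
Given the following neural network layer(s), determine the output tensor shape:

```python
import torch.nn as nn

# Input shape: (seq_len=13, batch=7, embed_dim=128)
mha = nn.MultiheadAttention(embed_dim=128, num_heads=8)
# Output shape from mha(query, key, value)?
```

Input: (13, 7, 128) -> Output: (13, 7, 128)

Answer: (13, 7, 128)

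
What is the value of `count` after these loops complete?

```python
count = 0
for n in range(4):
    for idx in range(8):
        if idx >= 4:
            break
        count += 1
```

Inner breaks at 4, outer runs 4 times
`count` takes the values: 0 → 1 → 2 → 3 → 4 → 5 → 6 → 7 → 8 → 9 → 10 → 11 → 12 → 13 → 14 → 15 → 16

Answer: 16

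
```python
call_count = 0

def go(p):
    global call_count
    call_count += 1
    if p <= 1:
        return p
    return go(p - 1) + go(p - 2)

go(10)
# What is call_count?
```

Calls(p) = 1 + Calls(p-1) + Calls(p-2); Calls(0)=Calls(1)=1. For p=10 this gives 177.

Answer: 177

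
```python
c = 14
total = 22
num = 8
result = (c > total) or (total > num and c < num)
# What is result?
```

Trace:
`c = 14` → c = 14
`total = 22` → total = 22
`num = 8` → num = 8
`result = (c > total) or (total > num and c < num)` → result = False
So result = False

Answer: False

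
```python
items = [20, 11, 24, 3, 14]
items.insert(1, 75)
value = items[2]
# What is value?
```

Trace:
`items = [20, 11, 24, 3, 14]` → items = [20, 11, 24, 3, 14]
`items.insert(1, 75)` → items = [20, 75, 11, 24, 3, 14]
`value = items[2]` → value = 11
So value = 11

Answer: 11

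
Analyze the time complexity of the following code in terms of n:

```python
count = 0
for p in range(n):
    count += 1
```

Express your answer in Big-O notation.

Each loop level contributes: n. Multiplying the contributions gives O(n).

Answer: O(n)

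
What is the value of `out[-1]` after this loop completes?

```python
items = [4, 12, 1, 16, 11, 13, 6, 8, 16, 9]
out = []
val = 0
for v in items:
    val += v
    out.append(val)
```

Cumulative sum ends at 96
`out` takes the values: [] → [4] → [4, 16] → [4, 16, 17] → [4, 16, 17, 33] → [4, 16, 17, 33, 44] → [4, 16, 17, 33, 44, 57] → [4, 16, 17, 33, 44, 57, 63] → [4, 16, 17, 33, 44, 57, 63, 71] → [4, 16, 17, 33, 44, 57, 63, 71, 87] → [4, 16, 17, 33, 44, 57, 63, 71, 87, 96]
So `out[-1]` = 96

Answer: 96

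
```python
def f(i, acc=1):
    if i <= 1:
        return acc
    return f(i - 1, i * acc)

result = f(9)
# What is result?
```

Accumulator trace (n, acc): (9, 1) -> (8, 9) -> (7, 72) -> (6, 504) -> (5, 3024) -> (4, 15120) -> (3, 60480) -> (2, 181440) -> (1, 362880) -> return 362880

Answer: 362880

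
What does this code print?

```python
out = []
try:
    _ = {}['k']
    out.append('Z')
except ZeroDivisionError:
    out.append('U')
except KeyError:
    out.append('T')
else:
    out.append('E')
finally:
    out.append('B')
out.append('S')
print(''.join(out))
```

Execution trace: 'T' (except KeyError) → 'B' (finally) → 'S' (after the try/except). Output: TBS

Answer: TBS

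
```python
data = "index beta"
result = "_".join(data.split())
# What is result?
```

Trace:
`data = "index beta"` → data = 'index beta'
`result = "_".join(data.split())` → result = 'index_beta'
So result = 'index_beta'

Answer: 'index_beta'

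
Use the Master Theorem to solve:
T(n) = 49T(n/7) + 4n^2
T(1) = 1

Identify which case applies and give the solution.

a=49, b=7, f(n)=4n^2. log_7(49) = 2. Since c=2 = 2, Case 2 applies: T(n) = Θ(n^log_b(a) · log n) = O(n^2 log n).

Answer: O(n^2 log n) - Case 2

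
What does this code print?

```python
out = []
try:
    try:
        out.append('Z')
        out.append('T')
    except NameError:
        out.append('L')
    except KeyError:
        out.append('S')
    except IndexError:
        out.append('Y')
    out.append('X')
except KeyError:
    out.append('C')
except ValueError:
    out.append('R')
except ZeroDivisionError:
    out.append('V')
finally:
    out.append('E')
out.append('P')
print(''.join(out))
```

Execution trace: 'Z' (inner try body) → 'T' (inner try body, no exception) → 'X' (try body, no exception) → 'E' (finally) → 'P' (after the try/except). Output: ZTXEP

Answer: ZTXEP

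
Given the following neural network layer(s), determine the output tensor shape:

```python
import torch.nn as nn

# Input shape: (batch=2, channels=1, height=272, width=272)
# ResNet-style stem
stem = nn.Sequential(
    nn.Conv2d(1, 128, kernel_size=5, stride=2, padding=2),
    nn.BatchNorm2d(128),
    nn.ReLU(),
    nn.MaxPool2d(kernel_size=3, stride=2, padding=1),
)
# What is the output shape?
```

Input: (2, 1, 272, 272) -> after Conv2d 5x5 stride=2: (2, 128, 136, 136) -> Output: (2, 128, 68, 68)

Answer: (2, 128, 68, 68)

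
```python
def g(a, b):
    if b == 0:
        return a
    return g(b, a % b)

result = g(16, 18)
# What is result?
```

g(16, 18) -> g(18, 16) -> g(16, 2) -> g(2, 0) -> 2

Answer: 2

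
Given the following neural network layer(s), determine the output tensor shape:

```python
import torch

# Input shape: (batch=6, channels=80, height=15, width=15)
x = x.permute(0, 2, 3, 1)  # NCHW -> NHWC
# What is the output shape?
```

Input: (6, 80, 15, 15) -> Output: (6, 15, 15, 80)

Answer: (6, 15, 15, 80)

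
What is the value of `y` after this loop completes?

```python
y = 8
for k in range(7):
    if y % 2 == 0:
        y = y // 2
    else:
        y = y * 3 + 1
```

Collatz-style transformation from 8
`y` takes the values: 8 → 4 → 2 → 1 → 4 → 2 → 1 → 4

Answer: 4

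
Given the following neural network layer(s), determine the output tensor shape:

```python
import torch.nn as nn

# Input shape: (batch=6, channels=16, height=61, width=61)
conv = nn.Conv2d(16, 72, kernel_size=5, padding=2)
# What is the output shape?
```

Input: (6, 16, 61, 61) -> Output: (6, 72, 61, 61)

Answer: (6, 72, 61, 61)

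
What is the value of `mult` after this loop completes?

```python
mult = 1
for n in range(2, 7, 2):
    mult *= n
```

Product of even numbers 2 to 6
`mult` takes the values: 1 → 2 → 8 → 48

Answer: 48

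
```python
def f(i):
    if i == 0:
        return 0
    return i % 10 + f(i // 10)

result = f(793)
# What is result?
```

Sum of digits of 793: 3 + 9 + 7 = 19

Answer: 19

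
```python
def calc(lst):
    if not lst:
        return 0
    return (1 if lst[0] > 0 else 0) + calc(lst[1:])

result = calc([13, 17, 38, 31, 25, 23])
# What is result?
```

Count of positive elements in [13, 17, 38, 31, 25, 23] = 6

Answer: 6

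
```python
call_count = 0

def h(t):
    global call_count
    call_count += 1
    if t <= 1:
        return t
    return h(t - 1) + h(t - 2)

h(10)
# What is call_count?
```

Calls(t) = 1 + Calls(t-1) + Calls(t-2); Calls(0)=Calls(1)=1. For t=10 this gives 177.

Answer: 177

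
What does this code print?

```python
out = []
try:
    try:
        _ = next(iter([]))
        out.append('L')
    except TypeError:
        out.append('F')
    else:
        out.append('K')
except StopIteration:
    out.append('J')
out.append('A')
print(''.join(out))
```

Execution trace: 'J' (outer except StopIteration) → 'A' (after the try/except). Output: JA

Answer: JA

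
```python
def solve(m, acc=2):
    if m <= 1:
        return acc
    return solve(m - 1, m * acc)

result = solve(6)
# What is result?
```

Accumulator trace (n, acc): (6, 2) -> (5, 12) -> (4, 60) -> (3, 240) -> (2, 720) -> (1, 1440) -> return 1440

Answer: 1440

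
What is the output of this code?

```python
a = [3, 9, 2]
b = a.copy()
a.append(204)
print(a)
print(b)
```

Key concept: list.copy() creates independent copy.
Step by step:
`a = [3, 9, 2]` → a = [3, 9, 2]
`b = a.copy()` → b = [3, 9, 2]
`a.append(204)` → a = [3, 9, 2, 204]
`print(a)` → prints [3, 9, 2, 204]
`print(b)` → prints [3, 9, 2]

Answer:
[3, 9, 2, 204]
[3, 9, 2]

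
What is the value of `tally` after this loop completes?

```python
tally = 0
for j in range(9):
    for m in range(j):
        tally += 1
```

Triangle number: 0+1+2+...+8
`tally` takes the values: 0 → 1 → 2 → 3 → 4 → 5 → 6 → 7 → 8 → 9 → 10 → 11 → 12 → 13 → 14 → 15 → 16 → 17 → 18 → 19 → 20 → 21 → 22 → 23 → 24 → 25 → 26 → 27 → 28 → 29 → 30 → 31 → 32 → 33 → 34 → 35 → 36

Answer: 36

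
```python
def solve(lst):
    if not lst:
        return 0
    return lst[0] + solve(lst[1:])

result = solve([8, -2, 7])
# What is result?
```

8 + (-2) + 7 + 0 = 13

Answer: 13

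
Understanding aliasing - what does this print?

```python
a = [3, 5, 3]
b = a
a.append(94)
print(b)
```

Key concept: basic list aliasing.
Step by step:
`a = [3, 5, 3]` → a = [3, 5, 3]
`b = a` → b = [3, 5, 3] (same object as a)
`a.append(94)` → a = [3, 5, 3, 94] (same object as b); b = [3, 5, 3, 94] (same object as a)
`print(b)` → prints [3, 5, 3, 94]

Answer: [3, 5, 3, 94]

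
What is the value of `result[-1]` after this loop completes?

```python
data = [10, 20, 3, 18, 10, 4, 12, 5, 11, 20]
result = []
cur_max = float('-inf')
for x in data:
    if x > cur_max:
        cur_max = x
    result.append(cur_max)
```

Running max ends at 20
`result` takes the values: [] → [10] → [10, 20] → [10, 20, 20] → [10, 20, 20, 20] → [10, 20, 20, 20, 20] → [10, 20, 20, 20, 20, 20] → [10, 20, 20, 20, 20, 20, 20] → [10, 20, 20, 20, 20, 20, 20, 20] → [10, 20, 20, 20, 20, 20, 20, 20, 20] → [10, 20, 20, 20, 20, 20, 20, 20, 20, 20]
So `result[-1]` = 20

Answer: 20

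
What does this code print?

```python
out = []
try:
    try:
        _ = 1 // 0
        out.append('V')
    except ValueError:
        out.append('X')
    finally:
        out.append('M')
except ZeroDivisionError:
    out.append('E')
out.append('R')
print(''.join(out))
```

Execution trace: 'M' (inner finally) → 'E' (outer except ZeroDivisionError) → 'R' (after the try/except). Output: MER

Answer: MER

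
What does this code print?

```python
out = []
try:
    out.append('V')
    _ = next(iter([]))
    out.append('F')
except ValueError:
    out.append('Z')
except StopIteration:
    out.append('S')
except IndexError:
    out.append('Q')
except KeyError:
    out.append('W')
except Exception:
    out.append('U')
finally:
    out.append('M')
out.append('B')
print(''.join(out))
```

Execution trace: 'V' (try body) → 'S' (except StopIteration) → 'M' (finally) → 'B' (after the try/except). Output: VSMB

Answer: VSMB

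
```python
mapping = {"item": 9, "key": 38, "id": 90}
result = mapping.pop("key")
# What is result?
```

Trace:
`mapping = {"item": 9, "key": 38, "id": 90}` → mapping = {'item': 9, 'key': 38, 'id': 90}
`result = mapping.pop("key")` → mapping = {'item': 9, 'id': 90}; result = 38
So result = 38

Answer: 38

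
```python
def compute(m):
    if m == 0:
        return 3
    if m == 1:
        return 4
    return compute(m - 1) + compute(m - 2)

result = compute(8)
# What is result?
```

Build up from base cases: compute(0)=3, compute(1)=4, compute(2)=7, compute(3)=11, compute(4)=18, compute(5)=29, compute(6)=47, ..., compute(8)=123

Answer: 123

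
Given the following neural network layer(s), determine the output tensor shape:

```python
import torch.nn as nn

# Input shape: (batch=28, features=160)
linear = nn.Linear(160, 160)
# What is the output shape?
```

Input: (28, 160) -> Output: (28, 160)

Answer: (28, 160)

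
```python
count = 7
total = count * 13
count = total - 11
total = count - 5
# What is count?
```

Trace:
`count = 7` → count = 7
`total = count * 13` → total = 91
`count = total - 11` → count = 80
`total = count - 5` → total = 75
So count = 80

Answer: 80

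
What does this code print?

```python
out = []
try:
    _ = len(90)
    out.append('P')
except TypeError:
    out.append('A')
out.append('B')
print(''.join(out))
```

Execution trace: 'A' (except TypeError) → 'B' (after the try/except). Output: AB

Answer: AB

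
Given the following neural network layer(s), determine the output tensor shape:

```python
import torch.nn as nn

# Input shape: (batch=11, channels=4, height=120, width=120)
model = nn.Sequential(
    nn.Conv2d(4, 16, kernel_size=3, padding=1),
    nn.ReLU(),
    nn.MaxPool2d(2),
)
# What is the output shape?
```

Input: (11, 4, 120, 120) -> after Conv2d: (11, 16, 120, 120) -> after ReLU: (11, 16, 120, 120) -> Output: (11, 16, 60, 60)

Answer: (11, 16, 60, 60)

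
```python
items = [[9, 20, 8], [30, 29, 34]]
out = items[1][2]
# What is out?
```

Trace:
`items = [[9, 20, 8], [30, 29, 34]]` → items = [[9, 20, 8], [30, 29, 34]]
`out = items[1][2]` → out = 34
So out = 34

Answer: 34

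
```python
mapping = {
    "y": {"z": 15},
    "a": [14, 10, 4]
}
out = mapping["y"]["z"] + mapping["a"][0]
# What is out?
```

Trace:
`mapping = { ...` → mapping = {'y': {'z': 15}, 'a': [14, 10, 4]}
`out = mapping["y"]["z"] + mapping["a"][0]` → out = 29
So out = 29

Answer: 29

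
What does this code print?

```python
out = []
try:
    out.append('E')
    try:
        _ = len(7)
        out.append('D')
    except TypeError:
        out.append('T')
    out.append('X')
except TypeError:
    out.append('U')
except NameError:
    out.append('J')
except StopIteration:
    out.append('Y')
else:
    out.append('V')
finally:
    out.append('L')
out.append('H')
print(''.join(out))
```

Execution trace: 'E' (try body) → 'T' (inner except TypeError) → 'X' (try body, no exception) → 'V' (else) → 'L' (finally) → 'H' (after the try/except). Output: ETXVLH

Answer: ETXVLH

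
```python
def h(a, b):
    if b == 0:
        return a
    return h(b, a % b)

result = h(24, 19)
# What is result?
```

h(24, 19) -> h(19, 5) -> h(5, 4) -> h(4, 1) -> h(1, 0) -> 1

Answer: 1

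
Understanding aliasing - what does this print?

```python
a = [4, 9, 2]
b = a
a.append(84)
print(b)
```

Key concept: basic list aliasing.
Step by step:
`a = [4, 9, 2]` → a = [4, 9, 2]
`b = a` → b = [4, 9, 2] (same object as a)
`a.append(84)` → a = [4, 9, 2, 84] (same object as b); b = [4, 9, 2, 84] (same object as a)
`print(b)` → prints [4, 9, 2, 84]

Answer: [4, 9, 2, 84]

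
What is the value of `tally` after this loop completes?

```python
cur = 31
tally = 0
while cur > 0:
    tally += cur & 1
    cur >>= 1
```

Count set bits in 31 (binary: 0b11111)
`tally` takes the values: 0 → 1 → 2 → 3 → 4 → 5

Answer: 5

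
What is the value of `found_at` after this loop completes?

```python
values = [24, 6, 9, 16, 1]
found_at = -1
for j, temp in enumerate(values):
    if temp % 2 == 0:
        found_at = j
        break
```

First even number index in [24, 6, 9, 16, 1]
`found_at` takes the values: -1 → 0

Answer: 0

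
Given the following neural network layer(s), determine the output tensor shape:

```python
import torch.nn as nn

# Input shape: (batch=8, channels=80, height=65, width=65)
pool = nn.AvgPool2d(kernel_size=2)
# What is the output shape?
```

Input: (8, 80, 65, 65) -> Output: (8, 80, 32, 32)

Answer: (8, 80, 32, 32)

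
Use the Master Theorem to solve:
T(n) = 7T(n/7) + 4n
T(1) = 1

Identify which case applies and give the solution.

a=7, b=7, f(n)=4n. log_7(7) = 1. Since c=1 = 1, Case 2 applies: T(n) = Θ(n^log_b(a) · log n) = O(n log n).

Answer: O(n log n) - Case 2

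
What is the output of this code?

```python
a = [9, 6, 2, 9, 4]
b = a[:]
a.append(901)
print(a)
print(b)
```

Key concept: slice [:] creates copy.
Step by step:
`a = [9, 6, 2, 9, 4]` → a = [9, 6, 2, 9, 4]
`b = a[:]` → b = [9, 6, 2, 9, 4]
`a.append(901)` → a = [9, 6, 2, 9, 4, 901]
`print(a)` → prints [9, 6, 2, 9, 4, 901]
`print(b)` → prints [9, 6, 2, 9, 4]

Answer:
[9, 6, 2, 9, 4, 901]
[9, 6, 2, 9, 4]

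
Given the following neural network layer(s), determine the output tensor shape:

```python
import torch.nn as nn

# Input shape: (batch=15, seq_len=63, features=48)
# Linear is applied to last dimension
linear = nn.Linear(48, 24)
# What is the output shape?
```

Input: (15, 63, 48) -> Output: (15, 63, 24)

Answer: (15, 63, 24)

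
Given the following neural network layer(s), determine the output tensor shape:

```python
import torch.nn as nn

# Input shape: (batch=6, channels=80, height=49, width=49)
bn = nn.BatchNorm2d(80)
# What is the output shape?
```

Input: (6, 80, 49, 49) -> Output: (6, 80, 49, 49)

Answer: (6, 80, 49, 49)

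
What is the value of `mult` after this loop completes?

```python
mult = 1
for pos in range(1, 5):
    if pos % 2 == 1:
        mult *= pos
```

Product of odd numbers 1 to 4
`mult` takes the values: 1 → 3

Answer: 3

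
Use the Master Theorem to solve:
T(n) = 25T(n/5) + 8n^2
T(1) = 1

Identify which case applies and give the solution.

a=25, b=5, f(n)=8n^2. log_5(25) = 2. Since c=2 = 2, Case 2 applies: T(n) = Θ(n^log_b(a) · log n) = O(n^2 log n).

Answer: O(n^2 log n) - Case 2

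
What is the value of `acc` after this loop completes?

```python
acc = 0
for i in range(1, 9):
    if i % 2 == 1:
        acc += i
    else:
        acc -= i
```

Add odd, subtract even
`acc` takes the values: 0 → 1 → -1 → 2 → -2 → 3 → -3 → 4 → -4

Answer: -4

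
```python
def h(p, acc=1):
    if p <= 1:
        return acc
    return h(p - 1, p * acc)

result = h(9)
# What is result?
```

Accumulator trace (n, acc): (9, 1) -> (8, 9) -> (7, 72) -> (6, 504) -> (5, 3024) -> (4, 15120) -> (3, 60480) -> (2, 181440) -> (1, 362880) -> return 362880

Answer: 362880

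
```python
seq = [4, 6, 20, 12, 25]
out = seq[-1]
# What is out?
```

Trace:
`seq = [4, 6, 20, 12, 25]` → seq = [4, 6, 20, 12, 25]
`out = seq[-1]` → out = 25
So out = 25

Answer: 25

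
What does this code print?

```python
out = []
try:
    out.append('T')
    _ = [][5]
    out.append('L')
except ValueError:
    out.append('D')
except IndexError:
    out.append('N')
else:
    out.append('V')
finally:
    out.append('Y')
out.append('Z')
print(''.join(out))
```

Execution trace: 'T' (try body) → 'N' (except IndexError) → 'Y' (finally) → 'Z' (after the try/except). Output: TNYZ

Answer: TNYZ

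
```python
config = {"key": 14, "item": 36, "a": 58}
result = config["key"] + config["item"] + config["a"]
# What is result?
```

Trace:
`config = {"key": 14, "item": 36, "a": 58}` → config = {'key': 14, 'item': 36, 'a': 58}
`result = config["key"] + config["item"] + config["a"]` → result = 108
So result = 108

Answer: 108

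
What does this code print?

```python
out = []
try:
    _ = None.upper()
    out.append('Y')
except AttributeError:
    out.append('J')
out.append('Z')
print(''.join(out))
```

Execution trace: 'J' (except AttributeError) → 'Z' (after the try/except). Output: JZ

Answer: JZ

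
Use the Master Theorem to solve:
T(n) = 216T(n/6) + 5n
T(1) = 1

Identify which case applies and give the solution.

a=216, b=6, f(n)=5n. log_6(216) = 3. Since c=1 < 3, Case 1 applies: T(n) = Θ(n^log_b(a)) = O(n^3).

Answer: O(n^3) - Case 1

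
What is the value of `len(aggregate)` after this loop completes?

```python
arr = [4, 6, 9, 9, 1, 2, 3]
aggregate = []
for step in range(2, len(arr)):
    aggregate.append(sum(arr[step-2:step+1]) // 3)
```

Number of 3-element averages
`aggregate` takes the values: [] → [6] → [6, 8] → [6, 8, 6] → [6, 8, 6, 4] → [6, 8, 6, 4, 2]
So `len(aggregate)` = 5

Answer: 5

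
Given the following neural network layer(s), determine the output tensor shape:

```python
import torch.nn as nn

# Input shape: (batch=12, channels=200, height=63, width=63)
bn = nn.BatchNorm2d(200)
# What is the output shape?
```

Input: (12, 200, 63, 63) -> Output: (12, 200, 63, 63)

Answer: (12, 200, 63, 63)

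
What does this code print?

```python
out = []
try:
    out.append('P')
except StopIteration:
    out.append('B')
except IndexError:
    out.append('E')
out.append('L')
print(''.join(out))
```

Execution trace: 'P' (try body, no exception) → 'L' (after the try/except). Output: PL

Answer: PL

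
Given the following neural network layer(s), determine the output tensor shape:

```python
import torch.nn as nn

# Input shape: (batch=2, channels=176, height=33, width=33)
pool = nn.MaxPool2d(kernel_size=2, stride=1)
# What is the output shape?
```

Input: (2, 176, 33, 33) -> Output: (2, 176, 32, 32)

Answer: (2, 176, 32, 32)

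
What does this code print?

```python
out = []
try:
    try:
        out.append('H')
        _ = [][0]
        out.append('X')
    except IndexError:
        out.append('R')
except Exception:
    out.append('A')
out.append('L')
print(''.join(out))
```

Execution trace: 'H' (inner try body) → 'R' (inner except IndexError) → 'L' (after the try/except). Output: HRL

Answer: HRL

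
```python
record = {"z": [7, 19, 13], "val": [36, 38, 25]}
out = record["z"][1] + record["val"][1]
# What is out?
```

Trace:
`record = {"z": [7, 19, 13], "val": [36, 38, 25]}` → record = {'z': [7, 19, 13], 'val': [36, 38, 25]}
`out = record["z"][1] + record["val"][1]` → out = 57
So out = 57

Answer: 57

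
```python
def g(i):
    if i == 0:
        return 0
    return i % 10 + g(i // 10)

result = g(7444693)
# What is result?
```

Sum of digits of 7444693: 3 + 9 + 6 + 4 + 4 + 4 + 7 = 37

Answer: 37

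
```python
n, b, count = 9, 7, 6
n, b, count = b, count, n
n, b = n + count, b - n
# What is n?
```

Trace:
`n, b, count = 9, 7, 6` → n = 9; b = 7; count = 6
`n, b, count = b, count, n` → n = 7; b = 6; count = 9
`n, b = n + count, b - n` → n = 16; b = -1
So n = 16

Answer: 16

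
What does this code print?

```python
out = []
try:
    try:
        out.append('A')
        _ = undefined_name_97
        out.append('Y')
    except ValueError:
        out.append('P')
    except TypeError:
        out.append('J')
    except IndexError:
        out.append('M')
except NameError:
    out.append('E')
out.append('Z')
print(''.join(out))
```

Execution trace: 'A' (try body) → 'E' (outer except NameError) → 'Z' (after the try/except). Output: AEZ

Answer: AEZ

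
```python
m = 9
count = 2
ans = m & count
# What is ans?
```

Trace:
`m = 9` → m = 9
`count = 2` → count = 2
`ans = m & count` → ans = 0
So ans = 0

Answer: 0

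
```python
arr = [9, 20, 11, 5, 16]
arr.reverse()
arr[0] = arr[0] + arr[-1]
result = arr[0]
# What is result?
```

Trace:
`arr = [9, 20, 11, 5, 16]` → arr = [9, 20, 11, 5, 16]
`arr.reverse()` → arr = [16, 5, 11, 20, 9]
`arr[0] = arr[0] + arr[-1]` → arr = [25, 5, 11, 20, 9]
`result = arr[0]` → result = 25
So result = 25

Answer: 25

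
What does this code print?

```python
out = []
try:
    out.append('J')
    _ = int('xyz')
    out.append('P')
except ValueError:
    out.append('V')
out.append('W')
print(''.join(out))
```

Execution trace: 'J' (try body) → 'V' (except ValueError) → 'W' (after the try/except). Output: JVW

Answer: JVW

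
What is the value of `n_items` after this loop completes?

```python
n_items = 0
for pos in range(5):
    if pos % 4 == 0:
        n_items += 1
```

Count numbers divisible by 4 in range(5)
`n_items` takes the values: 0 → 1 → 2

Answer: 2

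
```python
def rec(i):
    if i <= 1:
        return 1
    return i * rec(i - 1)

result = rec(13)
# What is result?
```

rec(13) = 13 * 12 * 11 * 10 * 9 * 8 * 7 * 6 * 5 * 4 * 3 * 2 * 1 = 6227020800

Answer: 6227020800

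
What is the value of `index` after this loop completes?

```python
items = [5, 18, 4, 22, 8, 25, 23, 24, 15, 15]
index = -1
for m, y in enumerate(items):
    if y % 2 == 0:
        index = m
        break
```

First even number index in [5, 18, 4, 22, 8, 25, 23, 24, 15, 15]
`index` takes the values: -1 → 1

Answer: 1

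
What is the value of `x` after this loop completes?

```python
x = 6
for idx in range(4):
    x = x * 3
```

Multiply by 3, 4 times: 6 * 3^4 = 486
`x` takes the values: 6 → 18 → 54 → 162 → 486

Answer: 486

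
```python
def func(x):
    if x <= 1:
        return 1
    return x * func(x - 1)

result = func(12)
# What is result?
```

func(12) = 12 * 11 * 10 * 9 * 8 * 7 * 6 * 5 * 4 * 3 * 2 * 1 = 479001600

Answer: 479001600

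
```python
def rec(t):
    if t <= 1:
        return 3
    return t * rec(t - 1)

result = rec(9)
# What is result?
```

rec(9) = 9 * 8 * 7 * 6 * 5 * 4 * 3 * 2 * 3 = 1088640

Answer: 1088640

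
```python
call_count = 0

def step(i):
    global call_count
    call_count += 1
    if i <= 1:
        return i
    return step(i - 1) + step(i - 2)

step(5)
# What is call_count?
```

Calls(i) = 1 + Calls(i-1) + Calls(i-2); Calls(0)=Calls(1)=1. For i=5 this gives 15.

Answer: 15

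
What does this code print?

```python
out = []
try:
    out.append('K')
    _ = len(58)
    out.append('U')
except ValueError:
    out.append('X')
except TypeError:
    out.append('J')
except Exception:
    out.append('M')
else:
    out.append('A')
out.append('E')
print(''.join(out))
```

Execution trace: 'K' (try body) → 'J' (except TypeError) → 'E' (after the try/except). Output: KJE

Answer: KJE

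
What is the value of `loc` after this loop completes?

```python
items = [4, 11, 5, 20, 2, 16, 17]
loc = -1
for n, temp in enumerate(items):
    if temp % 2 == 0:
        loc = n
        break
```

First even number index in [4, 11, 5, 20, 2, 16, 17]
`loc` takes the values: -1 → 0

Answer: 0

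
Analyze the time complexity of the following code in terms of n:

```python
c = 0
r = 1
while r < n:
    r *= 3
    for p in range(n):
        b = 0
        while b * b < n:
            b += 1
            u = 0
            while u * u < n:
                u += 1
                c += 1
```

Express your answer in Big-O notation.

Each loop level contributes: log n × n × √n × √n. Multiplying the contributions gives O(n^2 log n).

Answer: O(n^2 log n)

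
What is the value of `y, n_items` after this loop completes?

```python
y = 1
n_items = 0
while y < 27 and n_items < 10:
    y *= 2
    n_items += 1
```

Double until >= 27 or 10 iterations
`y, n_items` takes the values: (1, 0) → (2, 0) → (2, 1) → (4, 1) → (4, 2) → (8, 2) → (8, 3) → (16, 3) → (16, 4) → (32, 4) → (32, 5)

Answer: 32, 5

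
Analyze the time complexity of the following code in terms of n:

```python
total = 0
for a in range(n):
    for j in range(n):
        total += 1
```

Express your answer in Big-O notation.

Each loop level contributes: n × n. Multiplying the contributions gives O(n^2).

Answer: O(n^2)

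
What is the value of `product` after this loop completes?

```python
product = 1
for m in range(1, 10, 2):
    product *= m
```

Product of 1, 3, 5, ... up to 9
`product` takes the values: 1 → 3 → 15 → 105 → 945

Answer: 945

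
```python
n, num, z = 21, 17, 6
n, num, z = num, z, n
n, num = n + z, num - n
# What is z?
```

Trace:
`n, num, z = 21, 17, 6` → n = 21; num = 17; z = 6
`n, num, z = num, z, n` → n = 17; num = 6; z = 21
`n, num = n + z, num - n` → n = 38; num = -11
So z = 21

Answer: 21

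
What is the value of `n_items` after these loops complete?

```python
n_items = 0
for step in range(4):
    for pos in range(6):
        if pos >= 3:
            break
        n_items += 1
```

Inner breaks at 3, outer runs 4 times
`n_items` takes the values: 0 → 1 → 2 → 3 → 4 → 5 → 6 → 7 → 8 → 9 → 10 → 11 → 12

Answer: 12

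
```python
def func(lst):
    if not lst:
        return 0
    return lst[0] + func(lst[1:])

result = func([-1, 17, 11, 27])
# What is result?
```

(-1) + 17 + 11 + 27 + 0 = 54

Answer: 54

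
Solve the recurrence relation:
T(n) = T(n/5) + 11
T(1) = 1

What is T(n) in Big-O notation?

Each step divides n by 5 and adds 11. After log_5(n) steps we reach T(1)=1. So T(n) = 11·log_5(n) + 1 = O(log n).

Answer: O(log n)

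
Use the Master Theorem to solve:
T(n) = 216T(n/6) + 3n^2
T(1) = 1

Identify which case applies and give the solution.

a=216, b=6, f(n)=3n^2. log_6(216) = 3. Since c=2 < 3, Case 1 applies: T(n) = Θ(n^log_b(a)) = O(n^3).

Answer: O(n^3) - Case 1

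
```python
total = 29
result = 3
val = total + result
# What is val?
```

Trace:
`total = 29` → total = 29
`result = 3` → result = 3
`val = total + result` → val = 32
So val = 32

Answer: 32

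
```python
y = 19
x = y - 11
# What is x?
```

Trace:
`y = 19` → y = 19
`x = y - 11` → x = 8
So x = 8

Answer: 8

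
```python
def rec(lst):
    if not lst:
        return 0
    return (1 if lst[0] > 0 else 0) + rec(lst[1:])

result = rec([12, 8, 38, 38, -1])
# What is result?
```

Count of positive elements in [12, 8, 38, 38, -1] = 4

Answer: 4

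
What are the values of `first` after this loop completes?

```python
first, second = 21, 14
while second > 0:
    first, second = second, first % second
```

GCD of 21 and 14
`first` takes the values: 21 → 14 → 7

Answer: 7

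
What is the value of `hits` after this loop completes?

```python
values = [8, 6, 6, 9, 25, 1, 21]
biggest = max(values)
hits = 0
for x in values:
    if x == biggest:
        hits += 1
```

Count of max value 25 in [8, 6, 6, 9, 25, 1, 21]
`hits` takes the values: 0 → 1

Answer: 1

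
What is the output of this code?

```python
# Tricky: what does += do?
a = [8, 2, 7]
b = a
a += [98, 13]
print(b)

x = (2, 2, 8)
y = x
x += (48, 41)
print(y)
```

Key concept: += behavior differs for mutable vs immutable.
Step by step:
`a = [8, 2, 7]` → a = [8, 2, 7]
`b = a` → b = [8, 2, 7] (same object as a)
`a += [98, 13]` → a = [8, 2, 7, 98, 13] (same object as b); b = [8, 2, 7, 98, 13] (same object as a)
`print(b)` → prints [8, 2, 7, 98, 13]
`x = (2, 2, 8)` → x = (2, 2, 8)
`y = x` → y = (2, 2, 8)
`x += (48, 41)` → x = (2, 2, 8, 48, 41)
`print(y)` → prints (2, 2, 8)

Answer:
[8, 2, 7, 98, 13]
(2, 2, 8)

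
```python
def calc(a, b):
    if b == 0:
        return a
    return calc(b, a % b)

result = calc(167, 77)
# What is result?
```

calc(167, 77) -> calc(77, 13) -> calc(13, 12) -> calc(12, 1) -> calc(1, 0) -> 1

Answer: 1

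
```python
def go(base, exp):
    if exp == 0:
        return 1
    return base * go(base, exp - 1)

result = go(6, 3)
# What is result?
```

go(6, 3) = 6 * 6 * 6 = 216

Answer: 216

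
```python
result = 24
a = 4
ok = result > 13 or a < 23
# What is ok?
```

Trace:
`result = 24` → result = 24
`a = 4` → a = 4
`ok = result > 13 or a < 23` → ok = True
So ok = True

Answer: True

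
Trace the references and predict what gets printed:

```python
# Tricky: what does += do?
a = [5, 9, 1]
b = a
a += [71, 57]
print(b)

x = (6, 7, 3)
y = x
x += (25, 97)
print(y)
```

Key concept: += behavior differs for mutable vs immutable.
Step by step:
`a = [5, 9, 1]` → a = [5, 9, 1]
`b = a` → b = [5, 9, 1] (same object as a)
`a += [71, 57]` → a = [5, 9, 1, 71, 57] (same object as b); b = [5, 9, 1, 71, 57] (same object as a)
`print(b)` → prints [5, 9, 1, 71, 57]
`x = (6, 7, 3)` → x = (6, 7, 3)
`y = x` → y = (6, 7, 3)
`x += (25, 97)` → x = (6, 7, 3, 25, 97)
`print(y)` → prints (6, 7, 3)

Answer:
[5, 9, 1, 71, 57]
(6, 7, 3)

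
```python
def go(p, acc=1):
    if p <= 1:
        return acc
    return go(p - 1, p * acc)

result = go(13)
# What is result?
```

Accumulator trace (n, acc): (13, 1) -> (12, 13) -> (11, 156) -> (10, 1716) -> (9, 17160) -> (8, 154440) -> (7, 1235520) -> (6, 8648640) -> (5, 51891840) -> (4, 259459200) -> (3, 1037836800) -> (2, 3113510400) -> (1, 6227020800) -> return 6227020800

Answer: 6227020800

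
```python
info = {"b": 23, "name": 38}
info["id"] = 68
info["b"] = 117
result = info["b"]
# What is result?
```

Trace:
`info = {"b": 23, "name": 38}` → info = {'b': 23, 'name': 38}
`info["id"] = 68` → info = {'b': 23, 'name': 38, 'id': 68}
`info["b"] = 117` → info = {'b': 117, 'name': 38, 'id': 68}
`result = info["b"]` → result = 117
So result = 117

Answer: 117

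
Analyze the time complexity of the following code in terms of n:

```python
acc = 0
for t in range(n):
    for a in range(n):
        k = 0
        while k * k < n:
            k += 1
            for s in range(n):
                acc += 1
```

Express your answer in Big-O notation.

Each loop level contributes: n × n × √n × n. Multiplying the contributions gives O(n^3√n).

Answer: O(n^3√n)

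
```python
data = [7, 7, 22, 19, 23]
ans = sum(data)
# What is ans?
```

Trace:
`data = [7, 7, 22, 19, 23]` → data = [7, 7, 22, 19, 23]
`ans = sum(data)` → ans = 78
So ans = 78

Answer: 78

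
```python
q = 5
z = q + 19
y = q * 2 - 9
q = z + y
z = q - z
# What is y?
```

Trace:
`q = 5` → q = 5
`z = q + 19` → z = 24
`y = q * 2 - 9` → y = 1
`q = z + y` → q = 25
`z = q - z` → z = 1
So y = 1

Answer: 1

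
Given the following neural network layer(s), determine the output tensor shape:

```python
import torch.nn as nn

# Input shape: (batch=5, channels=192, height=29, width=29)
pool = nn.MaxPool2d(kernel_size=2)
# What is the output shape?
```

Input: (5, 192, 29, 29) -> Output: (5, 192, 14, 14)

Answer: (5, 192, 14, 14)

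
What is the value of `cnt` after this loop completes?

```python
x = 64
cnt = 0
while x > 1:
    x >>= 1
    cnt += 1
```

Count right shifts until 1
`cnt` takes the values: 0 → 1 → 2 → 3 → 4 → 5 → 6

Answer: 6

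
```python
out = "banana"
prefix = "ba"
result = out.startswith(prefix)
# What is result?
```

Trace:
`out = "banana"` → out = 'banana'
`prefix = "ba"` → prefix = 'ba'
`result = out.startswith(prefix)` → result = True
So result = True

Answer: True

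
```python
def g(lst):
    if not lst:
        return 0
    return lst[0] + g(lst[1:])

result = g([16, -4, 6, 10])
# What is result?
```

16 + (-4) + 6 + 10 + 0 = 28

Answer: 28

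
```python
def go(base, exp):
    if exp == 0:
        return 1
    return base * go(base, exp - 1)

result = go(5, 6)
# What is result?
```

go(5, 6) = 5 * 5 * 5 * 5 * 5 * 5 = 15625

Answer: 15625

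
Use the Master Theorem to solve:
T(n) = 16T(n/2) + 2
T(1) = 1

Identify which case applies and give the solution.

a=16, b=2, f(n)=2. log_2(16) = 4. Since c=0 < 4, Case 1 applies: T(n) = Θ(n^log_b(a)) = O(n^4).

Answer: O(n^4) - Case 1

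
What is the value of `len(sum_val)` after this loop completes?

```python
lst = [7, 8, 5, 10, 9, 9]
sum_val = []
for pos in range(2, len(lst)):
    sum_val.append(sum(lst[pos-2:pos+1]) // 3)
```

Number of 3-element averages
`sum_val` takes the values: [] → [6] → [6, 7] → [6, 7, 8] → [6, 7, 8, 9]
So `len(sum_val)` = 4

Answer: 4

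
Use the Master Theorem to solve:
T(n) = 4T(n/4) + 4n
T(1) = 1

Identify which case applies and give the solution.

a=4, b=4, f(n)=4n. log_4(4) = 1. Since c=1 = 1, Case 2 applies: T(n) = Θ(n^log_b(a) · log n) = O(n log n).

Answer: O(n log n) - Case 2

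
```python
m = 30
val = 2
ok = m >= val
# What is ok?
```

Trace:
`m = 30` → m = 30
`val = 2` → val = 2
`ok = m >= val` → ok = True
So ok = True

Answer: True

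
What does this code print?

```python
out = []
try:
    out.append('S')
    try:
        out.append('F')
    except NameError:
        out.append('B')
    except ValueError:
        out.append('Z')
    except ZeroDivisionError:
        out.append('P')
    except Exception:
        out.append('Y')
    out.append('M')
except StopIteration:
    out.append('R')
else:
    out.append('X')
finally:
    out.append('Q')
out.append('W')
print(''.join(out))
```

Execution trace: 'S' (try body) → 'F' (inner try body, no exception) → 'M' (try body, no exception) → 'X' (else) → 'Q' (finally) → 'W' (after the try/except). Output: SFMXQW

Answer: SFMXQW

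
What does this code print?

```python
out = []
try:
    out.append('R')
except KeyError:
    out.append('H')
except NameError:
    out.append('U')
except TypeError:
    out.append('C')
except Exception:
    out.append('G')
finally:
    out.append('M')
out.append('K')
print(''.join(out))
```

Execution trace: 'R' (try body, no exception) → 'M' (finally) → 'K' (after the try/except). Output: RMK

Answer: RMK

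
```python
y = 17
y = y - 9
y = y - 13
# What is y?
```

Trace:
`y = 17` → y = 17
`y = y - 9` → y = 8
`y = y - 13` → y = -5
So y = -5

Answer: -5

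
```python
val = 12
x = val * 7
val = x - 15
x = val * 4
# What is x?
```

Trace:
`val = 12` → val = 12
`x = val * 7` → x = 84
`val = x - 15` → val = 69
`x = val * 4` → x = 276
So x = 276

Answer: 276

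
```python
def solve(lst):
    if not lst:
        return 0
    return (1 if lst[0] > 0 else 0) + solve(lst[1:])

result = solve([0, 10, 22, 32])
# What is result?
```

Count of positive elements in [0, 10, 22, 32] = 3

Answer: 3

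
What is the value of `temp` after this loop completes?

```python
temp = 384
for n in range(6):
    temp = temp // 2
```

Halve 6 times: 384 // 2^6 = 6
`temp` takes the values: 384 → 192 → 96 → 48 → 24 → 12 → 6

Answer: 6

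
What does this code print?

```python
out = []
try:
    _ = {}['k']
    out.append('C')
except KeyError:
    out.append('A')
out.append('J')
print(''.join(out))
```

Execution trace: 'A' (except KeyError) → 'J' (after the try/except). Output: AJ

Answer: AJ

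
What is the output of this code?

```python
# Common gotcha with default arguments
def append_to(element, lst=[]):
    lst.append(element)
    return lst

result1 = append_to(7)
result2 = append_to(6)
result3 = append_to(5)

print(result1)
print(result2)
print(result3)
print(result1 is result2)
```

Key concept: mutable default argument gotcha.
Step by step:
`result1 = append_to(7)` → result1 = [7]
`result2 = append_to(6)` → result1 = [7, 6] (same object as result2); result2 = [7, 6] (same object as result1)
`result3 = append_to(5)` → result1 = [7, 6, 5] (same object as result2, result3); result2 = [7, 6, 5] (same object as result1, result3); result3 = [7, 6, 5] (same object as result1, result2)
`print(result1)` → prints [7, 6, 5]
`print(result2)` → prints [7, 6, 5]
`print(result3)` → prints [7, 6, 5]
`print(result1 is result2)` → prints True

Answer:
[7, 6, 5]
[7, 6, 5]
[7, 6, 5]
True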